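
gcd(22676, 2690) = 2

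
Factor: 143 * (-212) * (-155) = 2^2 * 5^1 * 11^1 * 13^1 * 31^1 * 53^1 = 4698980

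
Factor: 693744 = 2^4*3^1*97^1*149^1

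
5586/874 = 6 + 9/23 ≈ 6.39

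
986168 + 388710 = 1374878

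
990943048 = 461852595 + 529090453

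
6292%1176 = 412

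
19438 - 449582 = -430144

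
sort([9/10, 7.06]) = [9/10, 7.06]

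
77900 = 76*1025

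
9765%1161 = 477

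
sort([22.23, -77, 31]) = [-77, 22.23, 31]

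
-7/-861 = 1/123≈0.00813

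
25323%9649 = 6025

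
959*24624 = 23614416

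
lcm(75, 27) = 675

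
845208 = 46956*18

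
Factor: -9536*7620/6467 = -1*2^8*3^1*5^1*29^(-1)*127^1*149^1*223^(-1) = -72664320/6467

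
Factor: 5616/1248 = 2^(-1)*3^2 = 9/2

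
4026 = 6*671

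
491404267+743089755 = 1234494022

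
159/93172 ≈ 0.00171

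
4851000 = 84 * 57750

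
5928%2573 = 782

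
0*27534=0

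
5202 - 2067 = 3135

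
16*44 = 704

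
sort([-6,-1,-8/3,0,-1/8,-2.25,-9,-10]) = [-10,-9,-6,-8/3,-2.25,-1,-1/8,0]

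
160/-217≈-0.737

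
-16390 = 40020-56410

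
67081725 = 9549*7025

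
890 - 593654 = -592764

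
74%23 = 5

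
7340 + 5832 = 13172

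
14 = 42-28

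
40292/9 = 4476 + 8/9 ≈ 4476.89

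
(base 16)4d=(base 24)35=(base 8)115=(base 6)205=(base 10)77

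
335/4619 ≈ 0.0725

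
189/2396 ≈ 0.0789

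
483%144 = 51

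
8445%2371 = 1332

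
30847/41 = 752+15/41 ≈ 752.37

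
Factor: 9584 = 2^4 * 599^1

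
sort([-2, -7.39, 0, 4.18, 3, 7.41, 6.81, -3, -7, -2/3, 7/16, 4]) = [-7.39, -7, -3, -2, -2/3, 0, 7/16, 3, 4, 4.18, 6.81, 7.41]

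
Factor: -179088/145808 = -1*3^1*7^1*41^1*701^(-1) = -861/701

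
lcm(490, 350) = 2450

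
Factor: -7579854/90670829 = -1*2^1*3^2*421103^1*90670829^(-1)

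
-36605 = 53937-90542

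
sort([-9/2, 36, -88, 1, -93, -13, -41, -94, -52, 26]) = [-94, -93, -88, -52, -41, -13, -9/2, 1, 26, 36]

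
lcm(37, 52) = 1924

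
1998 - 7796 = -5798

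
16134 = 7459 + 8675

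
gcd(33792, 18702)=6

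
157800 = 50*3156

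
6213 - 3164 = 3049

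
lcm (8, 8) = 8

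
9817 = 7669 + 2148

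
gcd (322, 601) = 1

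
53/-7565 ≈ -0.00701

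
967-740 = 227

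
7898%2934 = 2030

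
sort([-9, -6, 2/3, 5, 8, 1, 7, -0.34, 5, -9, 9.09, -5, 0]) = [-9, -9, -6, -5, -0.34, 0, 2/3, 1, 5, 5, 7, 8, 9.09]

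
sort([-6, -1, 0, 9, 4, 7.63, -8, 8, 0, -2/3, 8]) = [-8, -6, -1, -2/3, 0, 0, 4, 7.63, 8, 8, 9]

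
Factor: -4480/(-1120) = 2^2 = 4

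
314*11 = 3454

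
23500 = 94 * 250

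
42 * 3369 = 141498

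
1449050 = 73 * 19850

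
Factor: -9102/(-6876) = 2^(-1)*3^(-1)*37^1*41^1*191^(-1) = 1517/1146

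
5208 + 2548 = 7756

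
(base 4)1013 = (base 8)107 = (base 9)78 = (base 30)2b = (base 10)71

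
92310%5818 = 5040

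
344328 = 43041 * 8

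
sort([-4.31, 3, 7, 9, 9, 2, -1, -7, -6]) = [-7, -6, -4.31, -1, 2, 3, 7, 9, 9]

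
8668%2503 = 1159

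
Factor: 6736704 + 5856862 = 2^1*17^1*370399^1 = 12593566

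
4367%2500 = 1867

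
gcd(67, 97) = 1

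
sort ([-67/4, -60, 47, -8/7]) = [-60, -67/4, -8/7, 47]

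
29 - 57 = -28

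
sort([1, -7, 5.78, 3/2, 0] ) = [-7, 0, 1, 3/2, 5.78] 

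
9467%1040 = 107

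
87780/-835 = -17556/167 ≈ -105.13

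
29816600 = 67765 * 440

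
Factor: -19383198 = -1 * 2^1 * 3^1 * 457^1 * 7069^1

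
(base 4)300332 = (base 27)482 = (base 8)6076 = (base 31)383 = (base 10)3134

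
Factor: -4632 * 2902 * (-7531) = 2^4 * 3^1 * 17^1 * 193^1 * 443^1 * 1451^1 = 101232183984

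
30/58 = 15/29 ≈ 0.517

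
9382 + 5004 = 14386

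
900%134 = 96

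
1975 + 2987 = 4962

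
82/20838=41/10419 ≈ 0.00394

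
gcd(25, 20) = 5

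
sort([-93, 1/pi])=[-93, 1/pi]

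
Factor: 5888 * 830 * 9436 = 2^11 * 5^1 * 7^1 * 23^1 * 83^1 * 337^1 = 46114109440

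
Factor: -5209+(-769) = -1*2^1*7^2*61^1 = -5978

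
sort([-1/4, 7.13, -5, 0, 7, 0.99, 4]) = [-5, -1/4, 0, 0.99, 4, 7, 7.13]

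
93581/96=974 + 77/96 ≈ 974.80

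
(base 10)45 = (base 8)55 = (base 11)41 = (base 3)1200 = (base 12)39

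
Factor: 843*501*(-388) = -1*2^2*3^2*97^1*167^1*281^1 = -163869084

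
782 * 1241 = 970462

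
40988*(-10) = -409880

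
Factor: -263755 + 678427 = 2^4*3^1*53^1*163^1 = 414672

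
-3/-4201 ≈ 0.000714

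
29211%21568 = 7643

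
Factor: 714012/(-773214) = -1 * 2^1 * 199^1 * 431^(-1) = -398/431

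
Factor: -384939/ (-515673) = 53^1 * 71^ (-1) = 53/71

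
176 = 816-640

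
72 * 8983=646776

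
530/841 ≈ 0.630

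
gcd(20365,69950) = 5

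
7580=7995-415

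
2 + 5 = 7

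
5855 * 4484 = 26253820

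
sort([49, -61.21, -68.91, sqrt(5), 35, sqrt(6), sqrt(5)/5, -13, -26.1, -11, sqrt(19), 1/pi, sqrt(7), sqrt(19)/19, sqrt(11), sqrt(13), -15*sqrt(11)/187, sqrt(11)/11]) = [-68.91, -61.21, -26.1, -13, -11, -15*sqrt(11)/187, sqrt(19)/19, sqrt(11)/11, 1/pi, sqrt(5)/5, sqrt(5), sqrt(6), sqrt(7), sqrt(11), sqrt(13), sqrt(19), 35, 49]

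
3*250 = 750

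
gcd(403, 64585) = 1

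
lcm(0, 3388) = 0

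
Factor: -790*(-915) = 2^1*3^1*5^2*61^1*79^1 = 722850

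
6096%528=288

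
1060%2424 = 1060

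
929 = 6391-5462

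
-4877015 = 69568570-74445585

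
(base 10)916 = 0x394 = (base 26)196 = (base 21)21d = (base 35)q6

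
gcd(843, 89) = 1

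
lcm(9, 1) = 9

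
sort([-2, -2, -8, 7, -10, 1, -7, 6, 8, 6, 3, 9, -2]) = [-10, -8, -7, -2, -2, -2, 1, 3, 6, 6, 7, 8, 9]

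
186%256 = 186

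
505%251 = 3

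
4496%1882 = 732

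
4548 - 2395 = 2153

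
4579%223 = 119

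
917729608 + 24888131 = 942617739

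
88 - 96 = -8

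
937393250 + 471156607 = 1408549857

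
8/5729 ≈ 0.00140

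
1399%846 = 553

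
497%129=110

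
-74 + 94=20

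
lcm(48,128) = 384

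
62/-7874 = -1/127 ≈ -0.00787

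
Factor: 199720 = 2^3 * 5^1 * 4993^1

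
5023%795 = 253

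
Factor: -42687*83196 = -1*2^2*3^6*17^1*31^1*2311^1 = -3551387652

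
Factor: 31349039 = 241^1*130079^1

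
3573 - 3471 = 102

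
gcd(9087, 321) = 3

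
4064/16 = 254 = 254.00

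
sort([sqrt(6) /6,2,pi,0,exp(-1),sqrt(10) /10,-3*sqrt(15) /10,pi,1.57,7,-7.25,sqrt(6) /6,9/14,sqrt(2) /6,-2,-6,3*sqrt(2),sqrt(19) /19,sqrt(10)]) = [-7.25,-6,-2,-3*sqrt(15) /10,0,sqrt(19) /19,sqrt(2) /6,sqrt(10) /10,exp(-1),sqrt(6) /6,sqrt(6) /6,9/14,1.57,2,pi,pi,sqrt(10),3*sqrt(2),7]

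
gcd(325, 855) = 5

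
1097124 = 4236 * 259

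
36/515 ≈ 0.0699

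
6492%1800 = 1092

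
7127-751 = 6376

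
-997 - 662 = -1659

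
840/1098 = 140/183 ≈ 0.765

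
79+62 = 141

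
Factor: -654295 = -1 * 5^1 * 130859^1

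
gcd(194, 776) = 194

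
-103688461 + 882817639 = 779129178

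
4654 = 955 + 3699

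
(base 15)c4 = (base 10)184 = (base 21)8g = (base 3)20211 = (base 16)b8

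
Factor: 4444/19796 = 7^(-2) * 11^1 = 11/49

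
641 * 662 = 424342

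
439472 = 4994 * 88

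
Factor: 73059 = 3^1 * 7^3 * 71^1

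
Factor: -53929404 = -1*2^2*3^2*389^1*3851^1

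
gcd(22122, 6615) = 9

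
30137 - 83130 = -52993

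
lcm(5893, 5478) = 388938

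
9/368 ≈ 0.0245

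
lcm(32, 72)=288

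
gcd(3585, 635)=5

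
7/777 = 1/111 ≈ 0.00901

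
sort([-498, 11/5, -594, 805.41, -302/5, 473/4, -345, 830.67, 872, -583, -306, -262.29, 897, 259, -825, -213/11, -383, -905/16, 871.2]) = [-825, -594, -583, -498, -383, -345, -306, -262.29, -302/5, -905/16, -213/11, 11/5, 473/4, 259, 805.41, 830.67, 871.2, 872, 897]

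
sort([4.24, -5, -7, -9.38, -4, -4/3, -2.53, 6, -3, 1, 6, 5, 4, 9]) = [-9.38, -7, -5, -4, -3, -2.53, -4/3, 1, 4, 4.24, 5, 6, 6, 9]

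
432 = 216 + 216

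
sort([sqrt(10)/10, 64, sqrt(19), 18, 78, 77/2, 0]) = [0, sqrt(10)/10, sqrt(19), 18, 77/2, 64, 78]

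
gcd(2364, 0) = 2364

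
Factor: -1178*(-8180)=2^3*5^1*19^1*31^1*409^1=9636040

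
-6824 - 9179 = -16003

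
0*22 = 0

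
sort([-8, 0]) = [-8, 0]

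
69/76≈0.908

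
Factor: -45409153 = -1 * 23^1 * 491^1 * 4021^1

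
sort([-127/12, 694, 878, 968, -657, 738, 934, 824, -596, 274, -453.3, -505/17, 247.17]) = [-657, -596, -453.3, -505/17, -127/12, 247.17, 274, 694, 738, 824, 878, 934, 968]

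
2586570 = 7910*327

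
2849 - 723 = 2126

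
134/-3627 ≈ -0.0369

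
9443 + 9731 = 19174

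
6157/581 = 10 + 347/581 ≈ 10.60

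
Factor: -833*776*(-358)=2^4*7^2*17^1*97^1*179^1=231414064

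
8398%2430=1108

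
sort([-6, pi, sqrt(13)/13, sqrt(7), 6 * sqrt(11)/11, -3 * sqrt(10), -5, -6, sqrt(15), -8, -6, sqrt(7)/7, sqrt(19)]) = [-3 * sqrt(10), -8, -6, -6, -6, -5, sqrt(13)/13, sqrt(7)/7, 6 * sqrt(11)/11, sqrt(7), pi, sqrt(15), sqrt(19)]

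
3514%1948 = 1566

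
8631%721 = 700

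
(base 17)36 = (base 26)25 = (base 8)71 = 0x39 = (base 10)57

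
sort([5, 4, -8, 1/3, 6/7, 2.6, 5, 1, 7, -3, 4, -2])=[-8, -3, -2, 1/3, 6/7, 1, 2.6, 4, 4, 5, 5, 7]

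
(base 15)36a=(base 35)m5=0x307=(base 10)775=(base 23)1ag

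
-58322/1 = -58322 = -58322.00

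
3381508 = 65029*52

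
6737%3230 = 277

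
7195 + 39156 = 46351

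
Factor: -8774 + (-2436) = -1 * 2^1 * 5^1 * 19^1 * 59^1 = -11210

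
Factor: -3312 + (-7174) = -1 * 2^1 * 7^2 * 107^1 = -10486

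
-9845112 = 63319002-73164114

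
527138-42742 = 484396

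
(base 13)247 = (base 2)110001101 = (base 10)397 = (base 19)11h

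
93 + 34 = 127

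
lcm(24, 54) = 216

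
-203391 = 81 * (-2511)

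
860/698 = 430/349 ≈ 1.23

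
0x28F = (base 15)2DA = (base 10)655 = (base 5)10110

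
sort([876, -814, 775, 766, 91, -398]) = [-814, -398, 91, 766, 775, 876]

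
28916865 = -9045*(-3197)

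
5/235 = 1/47 ≈ 0.0213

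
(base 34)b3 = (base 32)bp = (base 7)1046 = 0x179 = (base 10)377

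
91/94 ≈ 0.968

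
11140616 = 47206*236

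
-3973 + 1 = -3972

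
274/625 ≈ 0.438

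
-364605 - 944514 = -1309119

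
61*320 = 19520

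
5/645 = 1/129 ≈ 0.00775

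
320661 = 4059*79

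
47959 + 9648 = 57607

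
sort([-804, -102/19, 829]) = [-804, -102/19, 829]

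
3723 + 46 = 3769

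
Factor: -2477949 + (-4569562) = -1*79^1*89209^1 = -7047511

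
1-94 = -93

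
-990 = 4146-5136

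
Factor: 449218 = 2^1*7^1*11^1*2917^1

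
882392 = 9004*98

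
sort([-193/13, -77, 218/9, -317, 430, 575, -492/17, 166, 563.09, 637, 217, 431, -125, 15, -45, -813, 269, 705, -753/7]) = [-813, -317, -125, -753/7, -77, -45, -492/17, -193/13, 15, 218/9, 166, 217, 269, 430, 431, 563.09, 575, 637, 705]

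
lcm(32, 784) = 1568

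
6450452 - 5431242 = 1019210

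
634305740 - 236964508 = 397341232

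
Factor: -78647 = -1*31^1*43^1*59^1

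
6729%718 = 267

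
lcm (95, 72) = 6840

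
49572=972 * 51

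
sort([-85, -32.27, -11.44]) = [-85, -32.27, -11.44]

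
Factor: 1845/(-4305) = -1*3^1*7^(-1) = -3/7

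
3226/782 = 4 + 49/391 ≈ 4.13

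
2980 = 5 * 596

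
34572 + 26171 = 60743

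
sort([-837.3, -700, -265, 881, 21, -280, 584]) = [-837.3, -700, -280, -265, 21, 584, 881]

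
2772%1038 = 696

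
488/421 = 1 + 67/421≈1.16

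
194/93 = 2+8/93 ≈ 2.09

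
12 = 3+9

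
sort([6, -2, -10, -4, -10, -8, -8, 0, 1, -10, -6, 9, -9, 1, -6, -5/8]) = [-10, -10, -10, -9, -8, -8, -6, -6, -4, -2, -5/8, 0, 1, 1, 6, 9]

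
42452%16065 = 10322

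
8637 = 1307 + 7330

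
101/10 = 10 + 1/10 = 10.10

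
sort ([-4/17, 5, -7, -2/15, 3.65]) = [-7, -4/17, -2/15, 3.65, 5]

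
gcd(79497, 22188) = 3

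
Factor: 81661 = 127^1*643^1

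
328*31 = 10168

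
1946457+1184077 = 3130534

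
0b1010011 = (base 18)4b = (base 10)83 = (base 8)123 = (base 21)3k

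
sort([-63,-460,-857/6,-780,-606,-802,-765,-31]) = [-802,-780,-765,-606,-460,-857/6,-63,-31]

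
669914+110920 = 780834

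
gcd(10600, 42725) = 25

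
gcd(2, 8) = 2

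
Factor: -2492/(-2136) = 2^(-1)*3^(-1)*7^1 = 7/6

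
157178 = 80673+76505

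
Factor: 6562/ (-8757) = -1*2^1*3^ (-2)*7^ (-1)*17^1*139^ (-1)*193^1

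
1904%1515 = 389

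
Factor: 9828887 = 349^1*28163^1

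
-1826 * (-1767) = 3226542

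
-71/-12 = 5+11/12 ≈ 5.92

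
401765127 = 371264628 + 30500499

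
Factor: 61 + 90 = 151^1 = 151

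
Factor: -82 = -1*2^1*41^1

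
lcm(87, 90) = 2610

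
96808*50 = 4840400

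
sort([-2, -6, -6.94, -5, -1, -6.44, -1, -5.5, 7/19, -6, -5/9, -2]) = [-6.94, -6.44, -6, -6, -5.5, -5, -2, -2, -1, -1, -5/9, 7/19]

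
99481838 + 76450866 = 175932704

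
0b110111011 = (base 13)281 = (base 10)443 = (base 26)h1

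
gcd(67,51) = 1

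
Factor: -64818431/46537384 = -1 * 2^(-3) * 19^(-1) * 443^1 * 146317^1 * 306167^(-1)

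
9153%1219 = 620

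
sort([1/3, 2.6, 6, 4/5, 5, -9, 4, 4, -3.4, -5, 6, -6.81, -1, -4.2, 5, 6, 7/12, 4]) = [-9, -6.81, -5, -4.2, -3.4, -1, 1/3, 7/12, 4/5, 2.6, 4, 4, 4, 5, 5, 6, 6, 6]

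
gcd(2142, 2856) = 714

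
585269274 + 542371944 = 1127641218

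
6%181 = 6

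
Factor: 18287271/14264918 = 2^(-1) * 3^2 * 41^1 * 49559^1 * 7132459^(-1)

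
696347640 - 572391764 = 123955876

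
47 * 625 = 29375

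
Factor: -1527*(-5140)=2^2*3^1*5^1*257^1*509^1=7848780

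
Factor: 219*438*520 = 2^4*3^2*5^1*13^1*73^2 = 49879440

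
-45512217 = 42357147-87869364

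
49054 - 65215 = -16161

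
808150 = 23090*35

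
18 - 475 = -457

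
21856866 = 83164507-61307641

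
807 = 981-174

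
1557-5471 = -3914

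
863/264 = 3+71/264 ≈ 3.27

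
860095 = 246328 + 613767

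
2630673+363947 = 2994620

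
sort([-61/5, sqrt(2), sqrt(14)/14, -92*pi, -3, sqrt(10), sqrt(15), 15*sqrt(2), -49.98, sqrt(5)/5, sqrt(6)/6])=[-92*pi, -49.98, -61/5, -3, sqrt(14)/14, sqrt(6)/6, sqrt(5)/5, sqrt(2), sqrt(10), sqrt(15), 15*sqrt(2)]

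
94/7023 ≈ 0.0134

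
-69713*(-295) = 20565335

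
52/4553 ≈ 0.0114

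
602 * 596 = 358792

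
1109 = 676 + 433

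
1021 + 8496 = 9517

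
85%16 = 5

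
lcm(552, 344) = 23736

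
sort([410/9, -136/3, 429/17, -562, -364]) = [-562, -364, -136/3, 429/17, 410/9]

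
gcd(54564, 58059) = 3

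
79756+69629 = 149385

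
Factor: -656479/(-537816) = 2^(-3) * 3^(-1) * 22409^(-1) * 656479^1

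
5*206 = 1030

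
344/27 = 12+20/27 ≈ 12.74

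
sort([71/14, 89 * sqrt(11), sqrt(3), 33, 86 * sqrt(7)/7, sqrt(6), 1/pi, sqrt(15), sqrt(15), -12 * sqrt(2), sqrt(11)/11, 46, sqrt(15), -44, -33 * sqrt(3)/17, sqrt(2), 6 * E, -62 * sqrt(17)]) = [-62 * sqrt(17), -44, -12 * sqrt(2), -33 * sqrt(3)/17, sqrt(11)/11, 1/pi, sqrt(2), sqrt(3), sqrt(6), sqrt(15), sqrt(15), sqrt(15), 71/14, 6 * E, 86 * sqrt(7)/7, 33, 46, 89 * sqrt(11)]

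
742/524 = 1 + 109/262≈1.42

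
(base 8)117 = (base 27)2p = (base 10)79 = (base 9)87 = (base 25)34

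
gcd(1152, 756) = 36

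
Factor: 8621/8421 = 3^(-1)*7^(-1)*37^1*233^1*401^(-1)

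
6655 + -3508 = 3147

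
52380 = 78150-25770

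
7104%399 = 321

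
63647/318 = 200 + 47/318 ≈ 200.15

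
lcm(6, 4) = 12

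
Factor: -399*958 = -1*2^1*3^1*7^1*19^1*479^1 = -382242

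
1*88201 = 88201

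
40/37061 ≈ 0.00108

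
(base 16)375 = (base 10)885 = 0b1101110101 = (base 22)1i5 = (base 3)1012210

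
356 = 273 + 83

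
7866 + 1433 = 9299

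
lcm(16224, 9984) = 129792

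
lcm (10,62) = 310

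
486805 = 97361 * 5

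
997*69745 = 69535765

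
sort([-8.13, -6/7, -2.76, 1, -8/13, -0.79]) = [-8.13, -2.76, -6/7, -0.79, -8/13, 1]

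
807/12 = 67 + 1/4 = 67.25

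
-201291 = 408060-609351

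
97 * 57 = 5529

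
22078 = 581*38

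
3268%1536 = 196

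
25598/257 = 99 + 155/257 ≈ 99.60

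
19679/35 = 562+9/35 ≈ 562.26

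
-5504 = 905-6409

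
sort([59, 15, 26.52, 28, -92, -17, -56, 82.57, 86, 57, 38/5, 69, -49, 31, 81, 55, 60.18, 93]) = [-92, -56, -49, -17, 38/5, 15, 26.52, 28, 31, 55, 57, 59, 60.18, 69, 81, 82.57, 86, 93]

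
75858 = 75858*1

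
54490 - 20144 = 34346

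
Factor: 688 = 2^4 * 43^1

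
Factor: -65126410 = -1*2^1*5^1*109^1*149^1*401^1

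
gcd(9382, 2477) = 1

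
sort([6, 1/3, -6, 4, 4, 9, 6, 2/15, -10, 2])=[-10, -6, 2/15, 1/3, 2, 4, 4, 6, 6, 9]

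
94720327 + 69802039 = 164522366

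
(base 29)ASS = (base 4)2100202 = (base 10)9250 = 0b10010000100010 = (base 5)244000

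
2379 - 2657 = -278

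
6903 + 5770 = 12673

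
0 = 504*0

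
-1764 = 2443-4207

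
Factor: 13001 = 13001^1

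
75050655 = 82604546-7553891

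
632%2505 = 632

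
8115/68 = 119 + 23/68 ≈ 119.34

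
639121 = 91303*7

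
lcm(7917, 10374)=300846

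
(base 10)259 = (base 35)7e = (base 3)100121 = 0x103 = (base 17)f4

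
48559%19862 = 8835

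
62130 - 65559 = -3429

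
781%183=49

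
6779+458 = 7237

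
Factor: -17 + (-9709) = -1 * 2^1 * 3^1 * 1621^1 = -9726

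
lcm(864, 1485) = 47520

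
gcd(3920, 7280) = 560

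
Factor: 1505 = 5^1*7^1*43^1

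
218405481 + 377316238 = 595721719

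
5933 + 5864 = 11797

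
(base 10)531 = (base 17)1e4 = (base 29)i9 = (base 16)213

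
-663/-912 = 221/304 ≈ 0.727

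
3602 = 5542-1940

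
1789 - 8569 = -6780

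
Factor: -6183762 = -1 * 2^1 * 3^1 * 13^1 * 79279^1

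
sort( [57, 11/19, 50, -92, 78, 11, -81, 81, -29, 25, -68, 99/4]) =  [-92, -81, -68, -29, 11/19, 11, 99/4, 25, 50, 57, 78, 81]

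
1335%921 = 414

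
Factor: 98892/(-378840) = -1*2^(-1)*3^1*5^(-1)*7^(-1)*11^(-1)*67^1 = -201/770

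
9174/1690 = 4587/845 ≈ 5.43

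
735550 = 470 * 1565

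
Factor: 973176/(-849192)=-1 * 23^1 * 43^1 * 863^(-1)=-989/863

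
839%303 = 233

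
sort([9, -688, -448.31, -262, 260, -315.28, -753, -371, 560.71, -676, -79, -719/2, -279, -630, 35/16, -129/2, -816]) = [-816, -753, -688, -676, -630, -448.31, -371, -719/2, -315.28, -279, -262, -79, -129/2, 35/16, 9, 260, 560.71]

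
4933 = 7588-2655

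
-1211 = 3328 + -4539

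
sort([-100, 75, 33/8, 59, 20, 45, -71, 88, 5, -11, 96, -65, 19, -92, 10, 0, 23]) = [-100, -92, -71, -65, -11, 0, 33/8, 5, 10, 19, 20, 23, 45, 59, 75, 88, 96]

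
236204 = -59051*(-4)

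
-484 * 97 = -46948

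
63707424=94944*671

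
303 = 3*101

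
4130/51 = 80 + 50/51 ≈ 80.98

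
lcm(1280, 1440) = 11520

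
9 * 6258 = 56322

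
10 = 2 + 8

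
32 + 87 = 119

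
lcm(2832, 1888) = 5664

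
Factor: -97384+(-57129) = -1 * 17^1 * 61^1 * 149^1 = -154513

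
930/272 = 465/136 ≈ 3.42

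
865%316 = 233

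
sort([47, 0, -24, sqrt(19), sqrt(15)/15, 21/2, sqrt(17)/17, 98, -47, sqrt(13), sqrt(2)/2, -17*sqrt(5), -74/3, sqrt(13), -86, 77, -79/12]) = [-86, -47, -17*sqrt(5), -74/3, -24, -79/12, 0, sqrt(17)/17, sqrt(15)/15, sqrt(2)/2, sqrt(13), sqrt(13), sqrt(19), 21/2, 47, 77, 98]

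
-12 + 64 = 52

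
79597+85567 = 165164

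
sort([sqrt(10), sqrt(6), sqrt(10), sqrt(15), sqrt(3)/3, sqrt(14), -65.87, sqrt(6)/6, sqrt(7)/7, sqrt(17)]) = [-65.87, sqrt(7)/7, sqrt(6)/6, sqrt(3)/3, sqrt(6), sqrt(10), sqrt(10), sqrt(14), sqrt(15), sqrt(17)]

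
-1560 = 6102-7662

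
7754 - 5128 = 2626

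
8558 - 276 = 8282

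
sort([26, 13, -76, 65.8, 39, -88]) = [-88, -76, 13, 26, 39, 65.8]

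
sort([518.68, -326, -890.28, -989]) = [-989, -890.28, -326, 518.68]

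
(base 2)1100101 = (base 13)7a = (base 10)101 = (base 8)145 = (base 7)203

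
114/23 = 4 + 22/23 ≈ 4.96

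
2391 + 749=3140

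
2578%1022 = 534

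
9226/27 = 341 + 19/27 ≈ 341.70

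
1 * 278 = 278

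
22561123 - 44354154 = -21793031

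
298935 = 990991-692056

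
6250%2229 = 1792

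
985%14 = 5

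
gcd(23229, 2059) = 29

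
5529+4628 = 10157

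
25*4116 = 102900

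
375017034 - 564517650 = -189500616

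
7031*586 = 4120166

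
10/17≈0.588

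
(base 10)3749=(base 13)1925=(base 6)25205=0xea5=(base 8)7245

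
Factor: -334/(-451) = 2^1*11^(-1)*41^(-1)*167^1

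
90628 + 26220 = 116848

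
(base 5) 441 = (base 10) 121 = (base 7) 232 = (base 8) 171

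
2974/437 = 6 + 352/437 ≈ 6.81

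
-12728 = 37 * (-344) 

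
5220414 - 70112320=-64891906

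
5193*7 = 36351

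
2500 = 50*50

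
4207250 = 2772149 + 1435101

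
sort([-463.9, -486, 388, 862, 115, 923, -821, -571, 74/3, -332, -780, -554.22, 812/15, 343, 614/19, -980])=[-980, -821, -780, -571, -554.22, -486, -463.9, -332, 74/3, 614/19, 812/15, 115, 343, 388, 862, 923]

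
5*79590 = 397950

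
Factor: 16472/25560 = 3^(-2) * 5^(-1) * 29^1 = 29/45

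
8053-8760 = -707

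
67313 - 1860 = 65453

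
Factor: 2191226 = 2^1 * 1095613^1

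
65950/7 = 9421 + 3/7 ≈ 9421.43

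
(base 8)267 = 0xb7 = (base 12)133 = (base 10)183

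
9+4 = 13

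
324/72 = 9/2 = 4.50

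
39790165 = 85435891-45645726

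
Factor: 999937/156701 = 113^1*349^(-1)*449^(-1)*8849^1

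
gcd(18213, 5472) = 3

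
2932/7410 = 1466/3705≈0.396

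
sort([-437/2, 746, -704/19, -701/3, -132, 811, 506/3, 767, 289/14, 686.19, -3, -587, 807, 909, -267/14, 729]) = [-587, -701/3, -437/2, -132, -704/19, -267/14, -3, 289/14, 506/3, 686.19, 729, 746, 767, 807, 811, 909]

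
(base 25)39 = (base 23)3f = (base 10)84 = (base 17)4g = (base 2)1010100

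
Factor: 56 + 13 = 3^1 * 23^1 = 69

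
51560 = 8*6445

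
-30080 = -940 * 32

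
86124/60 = 1435 + 2/5 = 1435.40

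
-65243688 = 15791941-81035629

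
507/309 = 169/103 ≈ 1.64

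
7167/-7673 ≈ -0.934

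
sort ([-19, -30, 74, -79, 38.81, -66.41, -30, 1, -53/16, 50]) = [-79, -66.41, -30, -30, -19, -53/16, 1, 38.81, 50, 74]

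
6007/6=1001 + 1/6 ≈ 1001.17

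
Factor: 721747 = 13^1 * 59^1 * 941^1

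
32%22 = 10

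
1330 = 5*266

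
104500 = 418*250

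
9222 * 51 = 470322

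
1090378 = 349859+740519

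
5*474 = 2370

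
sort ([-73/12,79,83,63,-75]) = [-75,-73/12,63,79,83]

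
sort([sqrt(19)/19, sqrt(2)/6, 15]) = [sqrt(19)/19, sqrt(2)/6, 15]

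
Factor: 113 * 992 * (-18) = -1 * 2^6 * 3^2 * 31^1 * 113^1 = -2017728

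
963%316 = 15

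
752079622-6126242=745953380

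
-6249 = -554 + -5695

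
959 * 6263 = 6006217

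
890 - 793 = 97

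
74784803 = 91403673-16618870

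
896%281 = 53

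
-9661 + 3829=-5832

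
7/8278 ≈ 0.000846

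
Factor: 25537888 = 2^5*798059^1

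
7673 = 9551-1878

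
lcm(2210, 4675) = 121550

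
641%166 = 143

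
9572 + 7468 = 17040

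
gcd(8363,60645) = 1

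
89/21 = 4 + 5/21 ≈ 4.24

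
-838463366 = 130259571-968722937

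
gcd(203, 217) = 7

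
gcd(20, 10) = 10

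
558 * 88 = 49104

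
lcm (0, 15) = 0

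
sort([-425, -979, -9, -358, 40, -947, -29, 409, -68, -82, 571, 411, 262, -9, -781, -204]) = [-979, -947, -781, -425, -358, -204, -82, -68, -29, -9, -9, 40, 262, 409, 411, 571]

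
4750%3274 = 1476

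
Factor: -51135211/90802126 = -1 * 2^(-1) * 41^(-1) * 79^(-1) * 107^(-1) * 131^(-1) * 367^1 * 139333^1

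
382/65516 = 191/32758 ≈ 0.00583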